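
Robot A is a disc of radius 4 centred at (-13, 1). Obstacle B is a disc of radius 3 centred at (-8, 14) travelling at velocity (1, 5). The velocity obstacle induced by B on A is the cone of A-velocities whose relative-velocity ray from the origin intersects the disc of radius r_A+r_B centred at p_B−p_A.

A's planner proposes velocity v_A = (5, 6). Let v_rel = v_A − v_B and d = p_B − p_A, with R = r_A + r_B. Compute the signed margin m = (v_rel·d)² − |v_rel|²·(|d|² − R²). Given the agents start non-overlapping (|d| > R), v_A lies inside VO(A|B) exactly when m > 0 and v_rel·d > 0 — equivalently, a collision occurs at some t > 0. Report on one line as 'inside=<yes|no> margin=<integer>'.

d = (5, 13),  |d|² = 194;  R = 4+3 = 7,  c = 194−7² = 145
v_rel = (4, 1),  |v_rel|² = 17;  v_rel·d = (4)·(5) + (1)·(13) = 33
17·t² − 66·t + 145 = 0  ⇒  m = 33² − 17·145 = -1376
m = -1376 < 0,  v_rel·d = 33 > 0  ⇒  outside

inside=no margin=-1376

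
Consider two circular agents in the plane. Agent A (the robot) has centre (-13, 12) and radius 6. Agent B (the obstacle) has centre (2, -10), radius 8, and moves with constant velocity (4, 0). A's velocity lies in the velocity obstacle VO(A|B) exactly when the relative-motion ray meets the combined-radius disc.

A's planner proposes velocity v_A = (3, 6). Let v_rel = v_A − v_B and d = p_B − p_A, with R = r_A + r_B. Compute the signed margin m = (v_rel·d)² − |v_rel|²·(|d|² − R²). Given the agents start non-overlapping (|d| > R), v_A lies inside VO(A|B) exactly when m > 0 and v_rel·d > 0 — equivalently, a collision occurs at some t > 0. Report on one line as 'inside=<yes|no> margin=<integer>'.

d = (15, -22),  |d|² = 709;  R = 6+8 = 14,  c = 709−14² = 513
v_rel = (-1, 6),  |v_rel|² = 37;  v_rel·d = (-1)·(15) + (6)·(-22) = -147
37·t² + 294·t + 513 = 0  ⇒  m = (-147)² − 37·513 = 2628
m = 2628 > 0,  v_rel·d = -147 < 0  ⇒  outside

inside=no margin=2628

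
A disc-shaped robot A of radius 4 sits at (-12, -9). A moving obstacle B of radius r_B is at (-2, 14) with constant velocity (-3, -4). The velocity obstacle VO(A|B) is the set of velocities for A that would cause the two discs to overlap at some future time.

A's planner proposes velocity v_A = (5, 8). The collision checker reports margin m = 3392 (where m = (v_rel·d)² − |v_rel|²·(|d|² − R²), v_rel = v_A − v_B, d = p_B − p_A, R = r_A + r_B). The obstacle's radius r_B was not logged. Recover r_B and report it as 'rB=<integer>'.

m = 3392
d = (10, 23);  v_rel = (8, 12),  |v_rel|² = 208
v_rel×d = (8)·(23) − (12)·(10) = 64
since m = R²·208 − 64²:  R² = (4096 + 3392) / 208 = 36
R = √36 = 6  ⇒  r_B = 6 − 4 = 2

rB=2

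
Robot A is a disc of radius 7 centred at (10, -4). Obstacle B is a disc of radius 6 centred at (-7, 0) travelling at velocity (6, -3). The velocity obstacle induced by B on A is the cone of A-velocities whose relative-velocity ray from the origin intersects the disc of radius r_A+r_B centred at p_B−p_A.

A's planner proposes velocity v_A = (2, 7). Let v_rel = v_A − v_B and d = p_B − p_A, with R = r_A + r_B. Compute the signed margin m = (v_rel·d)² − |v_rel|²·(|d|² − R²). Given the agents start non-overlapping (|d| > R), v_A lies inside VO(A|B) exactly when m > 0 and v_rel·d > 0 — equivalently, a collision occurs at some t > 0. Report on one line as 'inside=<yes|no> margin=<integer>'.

d = (-17, 4),  |d|² = 305;  R = 7+6 = 13,  c = 305−13² = 136
v_rel = (-4, 10),  |v_rel|² = 116;  v_rel·d = (-4)·(-17) + (10)·(4) = 108
116·t² − 216·t + 136 = 0  ⇒  m = 108² − 116·136 = -4112
m = -4112 < 0,  v_rel·d = 108 > 0  ⇒  outside

inside=no margin=-4112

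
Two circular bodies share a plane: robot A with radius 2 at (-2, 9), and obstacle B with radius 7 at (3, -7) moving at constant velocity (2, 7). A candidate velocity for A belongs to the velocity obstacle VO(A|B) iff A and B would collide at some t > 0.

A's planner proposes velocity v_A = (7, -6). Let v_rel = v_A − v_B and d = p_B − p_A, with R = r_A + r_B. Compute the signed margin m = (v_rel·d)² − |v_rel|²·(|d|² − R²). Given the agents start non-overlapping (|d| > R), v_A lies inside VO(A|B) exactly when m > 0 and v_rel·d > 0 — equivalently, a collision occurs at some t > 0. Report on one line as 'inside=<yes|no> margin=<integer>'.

d = (5, -16),  |d|² = 281;  R = 2+7 = 9,  c = 281−9² = 200
v_rel = (5, -13),  |v_rel|² = 194;  v_rel·d = (5)·(5) + (-13)·(-16) = 233
194·t² − 466·t + 200 = 0  ⇒  m = 233² − 194·200 = 15489
m = 15489 > 0,  v_rel·d = 233 > 0  ⇒  inside

inside=yes margin=15489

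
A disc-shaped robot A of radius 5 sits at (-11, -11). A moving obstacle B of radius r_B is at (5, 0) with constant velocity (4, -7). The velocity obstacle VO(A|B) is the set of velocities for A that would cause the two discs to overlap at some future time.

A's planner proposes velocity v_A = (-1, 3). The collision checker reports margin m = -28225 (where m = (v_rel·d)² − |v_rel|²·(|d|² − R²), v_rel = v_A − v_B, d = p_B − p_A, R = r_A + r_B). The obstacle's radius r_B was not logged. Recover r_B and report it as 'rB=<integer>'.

m = -28225
d = (16, 11);  v_rel = (-5, 10),  |v_rel|² = 125
v_rel×d = (-5)·(11) − (10)·(16) = -215
since m = R²·125 − (-215)²:  R² = (46225 + -28225) / 125 = 144
R = √144 = 12  ⇒  r_B = 12 − 5 = 7

rB=7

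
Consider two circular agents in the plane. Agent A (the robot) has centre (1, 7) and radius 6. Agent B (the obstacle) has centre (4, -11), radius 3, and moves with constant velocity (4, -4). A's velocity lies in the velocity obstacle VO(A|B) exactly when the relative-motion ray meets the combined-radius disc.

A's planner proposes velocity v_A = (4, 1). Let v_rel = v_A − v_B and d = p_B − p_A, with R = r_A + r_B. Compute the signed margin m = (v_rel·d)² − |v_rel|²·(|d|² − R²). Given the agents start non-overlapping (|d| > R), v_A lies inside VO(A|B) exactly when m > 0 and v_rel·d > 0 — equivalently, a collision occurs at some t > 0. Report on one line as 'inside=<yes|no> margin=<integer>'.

d = (3, -18),  |d|² = 333;  R = 6+3 = 9,  c = 333−9² = 252
v_rel = (0, 5),  |v_rel|² = 25;  v_rel·d = (0)·(3) + (5)·(-18) = -90
25·t² + 180·t + 252 = 0  ⇒  m = (-90)² − 25·252 = 1800
m = 1800 > 0,  v_rel·d = -90 < 0  ⇒  outside

inside=no margin=1800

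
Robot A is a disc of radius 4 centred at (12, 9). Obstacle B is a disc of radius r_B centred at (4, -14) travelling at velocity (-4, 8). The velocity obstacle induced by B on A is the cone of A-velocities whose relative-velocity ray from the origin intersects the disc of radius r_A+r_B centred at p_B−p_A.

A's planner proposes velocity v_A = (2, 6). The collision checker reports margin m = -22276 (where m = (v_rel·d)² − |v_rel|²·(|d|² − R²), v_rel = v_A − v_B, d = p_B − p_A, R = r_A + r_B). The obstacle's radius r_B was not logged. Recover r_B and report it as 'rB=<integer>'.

m = -22276
d = (-8, -23);  v_rel = (6, -2),  |v_rel|² = 40
v_rel×d = (6)·(-23) − (-2)·(-8) = -154
since m = R²·40 − (-154)²:  R² = (23716 + -22276) / 40 = 36
R = √36 = 6  ⇒  r_B = 6 − 4 = 2

rB=2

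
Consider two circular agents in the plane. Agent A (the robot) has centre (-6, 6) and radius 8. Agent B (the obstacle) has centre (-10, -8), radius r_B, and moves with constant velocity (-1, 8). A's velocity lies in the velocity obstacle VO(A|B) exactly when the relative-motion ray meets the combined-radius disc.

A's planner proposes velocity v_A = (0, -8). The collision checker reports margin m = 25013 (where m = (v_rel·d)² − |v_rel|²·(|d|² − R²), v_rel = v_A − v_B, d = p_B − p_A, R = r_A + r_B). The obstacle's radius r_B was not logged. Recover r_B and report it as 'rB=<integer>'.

m = 25013
d = (-4, -14);  v_rel = (1, -16),  |v_rel|² = 257
v_rel×d = (1)·(-14) − (-16)·(-4) = -78
since m = R²·257 − (-78)²:  R² = (6084 + 25013) / 257 = 121
R = √121 = 11  ⇒  r_B = 11 − 8 = 3

rB=3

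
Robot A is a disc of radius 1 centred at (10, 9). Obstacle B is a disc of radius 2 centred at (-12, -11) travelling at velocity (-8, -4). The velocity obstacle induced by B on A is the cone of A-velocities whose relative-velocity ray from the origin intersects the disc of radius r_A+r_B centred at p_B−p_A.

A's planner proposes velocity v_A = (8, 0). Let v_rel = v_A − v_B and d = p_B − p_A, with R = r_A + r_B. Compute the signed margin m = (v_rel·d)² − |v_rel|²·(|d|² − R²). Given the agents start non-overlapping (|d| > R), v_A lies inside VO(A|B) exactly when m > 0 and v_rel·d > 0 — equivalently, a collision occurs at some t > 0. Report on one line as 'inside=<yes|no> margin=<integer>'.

d = (-22, -20),  |d|² = 884;  R = 1+2 = 3,  c = 884−3² = 875
v_rel = (16, 4),  |v_rel|² = 272;  v_rel·d = (16)·(-22) + (4)·(-20) = -432
272·t² + 864·t + 875 = 0  ⇒  m = (-432)² − 272·875 = -51376
m = -51376 < 0,  v_rel·d = -432 < 0  ⇒  outside

inside=no margin=-51376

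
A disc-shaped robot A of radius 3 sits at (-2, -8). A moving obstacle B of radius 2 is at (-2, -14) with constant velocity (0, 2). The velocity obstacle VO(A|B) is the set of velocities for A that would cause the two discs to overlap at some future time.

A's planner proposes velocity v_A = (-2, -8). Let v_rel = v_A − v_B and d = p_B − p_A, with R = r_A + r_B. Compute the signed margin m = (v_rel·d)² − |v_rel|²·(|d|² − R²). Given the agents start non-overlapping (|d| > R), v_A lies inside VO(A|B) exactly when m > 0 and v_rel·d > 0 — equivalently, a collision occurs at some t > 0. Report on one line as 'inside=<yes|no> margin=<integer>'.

d = (0, -6),  |d|² = 36;  R = 3+2 = 5,  c = 36−5² = 11
v_rel = (-2, -10),  |v_rel|² = 104;  v_rel·d = (-2)·(0) + (-10)·(-6) = 60
104·t² − 120·t + 11 = 0  ⇒  m = 60² − 104·11 = 2456
m = 2456 > 0,  v_rel·d = 60 > 0  ⇒  inside

inside=yes margin=2456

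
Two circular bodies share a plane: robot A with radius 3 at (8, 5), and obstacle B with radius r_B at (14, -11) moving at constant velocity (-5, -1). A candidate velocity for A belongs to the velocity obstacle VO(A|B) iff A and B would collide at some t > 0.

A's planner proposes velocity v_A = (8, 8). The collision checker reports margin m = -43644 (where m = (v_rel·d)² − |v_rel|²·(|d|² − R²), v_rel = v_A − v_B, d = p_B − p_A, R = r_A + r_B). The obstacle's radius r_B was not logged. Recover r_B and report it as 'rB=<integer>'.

m = -43644
d = (6, -16);  v_rel = (13, 9),  |v_rel|² = 250
v_rel×d = (13)·(-16) − (9)·(6) = -262
since m = R²·250 − (-262)²:  R² = (68644 + -43644) / 250 = 100
R = √100 = 10  ⇒  r_B = 10 − 3 = 7

rB=7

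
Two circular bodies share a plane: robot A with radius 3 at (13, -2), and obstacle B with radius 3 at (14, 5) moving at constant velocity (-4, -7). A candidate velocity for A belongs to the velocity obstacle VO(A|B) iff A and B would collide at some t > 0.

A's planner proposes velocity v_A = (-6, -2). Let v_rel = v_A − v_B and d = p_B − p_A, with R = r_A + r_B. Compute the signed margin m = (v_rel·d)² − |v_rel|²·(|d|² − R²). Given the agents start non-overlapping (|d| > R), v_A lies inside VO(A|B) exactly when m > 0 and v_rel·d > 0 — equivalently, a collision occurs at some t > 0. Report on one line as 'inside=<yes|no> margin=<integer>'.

d = (1, 7),  |d|² = 50;  R = 3+3 = 6,  c = 50−6² = 14
v_rel = (-2, 5),  |v_rel|² = 29;  v_rel·d = (-2)·(1) + (5)·(7) = 33
29·t² − 66·t + 14 = 0  ⇒  m = 33² − 29·14 = 683
m = 683 > 0,  v_rel·d = 33 > 0  ⇒  inside

inside=yes margin=683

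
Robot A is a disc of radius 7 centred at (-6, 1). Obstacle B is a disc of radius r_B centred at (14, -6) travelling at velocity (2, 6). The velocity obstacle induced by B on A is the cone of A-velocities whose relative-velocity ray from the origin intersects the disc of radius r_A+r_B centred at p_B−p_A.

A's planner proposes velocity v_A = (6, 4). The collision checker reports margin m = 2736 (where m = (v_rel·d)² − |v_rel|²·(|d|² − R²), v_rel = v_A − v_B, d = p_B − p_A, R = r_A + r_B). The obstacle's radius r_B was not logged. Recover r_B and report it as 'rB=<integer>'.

m = 2736
d = (20, -7);  v_rel = (4, -2),  |v_rel|² = 20
v_rel×d = (4)·(-7) − (-2)·(20) = 12
since m = R²·20 − 12²:  R² = (144 + 2736) / 20 = 144
R = √144 = 12  ⇒  r_B = 12 − 7 = 5

rB=5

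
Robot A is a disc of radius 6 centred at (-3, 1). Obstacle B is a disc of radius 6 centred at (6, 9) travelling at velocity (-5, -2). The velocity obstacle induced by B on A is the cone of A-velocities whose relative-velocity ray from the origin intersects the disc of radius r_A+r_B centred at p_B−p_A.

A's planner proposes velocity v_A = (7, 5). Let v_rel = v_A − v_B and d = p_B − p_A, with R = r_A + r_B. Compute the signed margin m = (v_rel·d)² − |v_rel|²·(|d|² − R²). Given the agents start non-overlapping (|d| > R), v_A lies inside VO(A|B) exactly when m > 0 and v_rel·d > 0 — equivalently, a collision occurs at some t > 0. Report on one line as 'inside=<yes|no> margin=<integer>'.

d = (9, 8),  |d|² = 145;  R = 6+6 = 12,  c = 145−12² = 1
v_rel = (12, 7),  |v_rel|² = 193;  v_rel·d = (12)·(9) + (7)·(8) = 164
193·t² − 328·t + 1 = 0  ⇒  m = 164² − 193·1 = 26703
m = 26703 > 0,  v_rel·d = 164 > 0  ⇒  inside

inside=yes margin=26703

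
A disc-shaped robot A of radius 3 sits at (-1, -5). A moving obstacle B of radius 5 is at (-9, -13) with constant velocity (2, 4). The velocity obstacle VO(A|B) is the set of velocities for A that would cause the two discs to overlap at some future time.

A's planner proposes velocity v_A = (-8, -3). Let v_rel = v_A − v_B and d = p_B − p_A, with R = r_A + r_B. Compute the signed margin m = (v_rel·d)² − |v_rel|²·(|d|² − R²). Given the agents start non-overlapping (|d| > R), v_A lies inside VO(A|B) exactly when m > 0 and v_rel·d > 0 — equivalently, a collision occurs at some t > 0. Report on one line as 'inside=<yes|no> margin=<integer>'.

d = (-8, -8),  |d|² = 128;  R = 3+5 = 8,  c = 128−8² = 64
v_rel = (-10, -7),  |v_rel|² = 149;  v_rel·d = (-10)·(-8) + (-7)·(-8) = 136
149·t² − 272·t + 64 = 0  ⇒  m = 136² − 149·64 = 8960
m = 8960 > 0,  v_rel·d = 136 > 0  ⇒  inside

inside=yes margin=8960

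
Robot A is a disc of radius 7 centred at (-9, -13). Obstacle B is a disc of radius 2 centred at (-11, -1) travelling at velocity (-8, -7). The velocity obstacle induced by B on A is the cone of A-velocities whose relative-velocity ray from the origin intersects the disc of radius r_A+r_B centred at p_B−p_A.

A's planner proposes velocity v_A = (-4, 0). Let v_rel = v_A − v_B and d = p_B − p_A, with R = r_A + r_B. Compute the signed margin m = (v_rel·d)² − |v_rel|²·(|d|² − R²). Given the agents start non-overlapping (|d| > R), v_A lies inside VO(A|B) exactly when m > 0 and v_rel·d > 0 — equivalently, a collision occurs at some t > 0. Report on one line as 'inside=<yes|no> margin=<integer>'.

d = (-2, 12),  |d|² = 148;  R = 7+2 = 9,  c = 148−9² = 67
v_rel = (4, 7),  |v_rel|² = 65;  v_rel·d = (4)·(-2) + (7)·(12) = 76
65·t² − 152·t + 67 = 0  ⇒  m = 76² − 65·67 = 1421
m = 1421 > 0,  v_rel·d = 76 > 0  ⇒  inside

inside=yes margin=1421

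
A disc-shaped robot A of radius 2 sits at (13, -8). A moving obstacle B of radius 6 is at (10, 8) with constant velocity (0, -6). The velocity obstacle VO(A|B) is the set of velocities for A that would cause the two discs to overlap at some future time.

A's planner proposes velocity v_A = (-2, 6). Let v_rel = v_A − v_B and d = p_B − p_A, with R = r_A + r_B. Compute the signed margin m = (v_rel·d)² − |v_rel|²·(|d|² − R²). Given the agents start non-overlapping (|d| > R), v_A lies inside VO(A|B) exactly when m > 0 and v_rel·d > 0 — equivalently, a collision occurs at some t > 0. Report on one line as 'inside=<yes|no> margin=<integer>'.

d = (-3, 16),  |d|² = 265;  R = 2+6 = 8,  c = 265−8² = 201
v_rel = (-2, 12),  |v_rel|² = 148;  v_rel·d = (-2)·(-3) + (12)·(16) = 198
148·t² − 396·t + 201 = 0  ⇒  m = 198² − 148·201 = 9456
m = 9456 > 0,  v_rel·d = 198 > 0  ⇒  inside

inside=yes margin=9456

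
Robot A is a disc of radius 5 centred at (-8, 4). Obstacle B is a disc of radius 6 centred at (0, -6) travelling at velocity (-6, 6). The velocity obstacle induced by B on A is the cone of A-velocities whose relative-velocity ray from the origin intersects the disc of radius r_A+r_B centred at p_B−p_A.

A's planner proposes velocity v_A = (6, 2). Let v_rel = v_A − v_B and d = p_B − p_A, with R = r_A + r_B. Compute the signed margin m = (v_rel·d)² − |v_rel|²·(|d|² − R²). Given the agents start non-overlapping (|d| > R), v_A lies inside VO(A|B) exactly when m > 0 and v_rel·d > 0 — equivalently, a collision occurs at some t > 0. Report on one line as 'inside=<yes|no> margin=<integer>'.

d = (8, -10),  |d|² = 164;  R = 5+6 = 11,  c = 164−11² = 43
v_rel = (12, -4),  |v_rel|² = 160;  v_rel·d = (12)·(8) + (-4)·(-10) = 136
160·t² − 272·t + 43 = 0  ⇒  m = 136² − 160·43 = 11616
m = 11616 > 0,  v_rel·d = 136 > 0  ⇒  inside

inside=yes margin=11616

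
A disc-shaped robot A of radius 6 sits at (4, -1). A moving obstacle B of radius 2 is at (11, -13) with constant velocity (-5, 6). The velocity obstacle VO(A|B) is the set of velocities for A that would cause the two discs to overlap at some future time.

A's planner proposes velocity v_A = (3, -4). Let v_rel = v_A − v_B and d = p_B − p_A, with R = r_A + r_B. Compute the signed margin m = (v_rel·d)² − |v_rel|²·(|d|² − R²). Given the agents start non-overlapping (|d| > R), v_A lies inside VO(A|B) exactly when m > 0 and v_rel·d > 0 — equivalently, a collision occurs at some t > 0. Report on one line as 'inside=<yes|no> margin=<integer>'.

d = (7, -12),  |d|² = 193;  R = 6+2 = 8,  c = 193−8² = 129
v_rel = (8, -10),  |v_rel|² = 164;  v_rel·d = (8)·(7) + (-10)·(-12) = 176
164·t² − 352·t + 129 = 0  ⇒  m = 176² − 164·129 = 9820
m = 9820 > 0,  v_rel·d = 176 > 0  ⇒  inside

inside=yes margin=9820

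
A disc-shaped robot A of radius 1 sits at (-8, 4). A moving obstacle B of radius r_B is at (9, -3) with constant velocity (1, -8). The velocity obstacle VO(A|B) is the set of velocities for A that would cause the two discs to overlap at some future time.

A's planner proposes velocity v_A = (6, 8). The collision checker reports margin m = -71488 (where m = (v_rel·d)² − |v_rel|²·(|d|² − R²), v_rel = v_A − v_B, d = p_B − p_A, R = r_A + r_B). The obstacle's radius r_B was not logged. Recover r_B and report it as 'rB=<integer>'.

m = -71488
d = (17, -7);  v_rel = (5, 16),  |v_rel|² = 281
v_rel×d = (5)·(-7) − (16)·(17) = -307
since m = R²·281 − (-307)²:  R² = (94249 + -71488) / 281 = 81
R = √81 = 9  ⇒  r_B = 9 − 1 = 8

rB=8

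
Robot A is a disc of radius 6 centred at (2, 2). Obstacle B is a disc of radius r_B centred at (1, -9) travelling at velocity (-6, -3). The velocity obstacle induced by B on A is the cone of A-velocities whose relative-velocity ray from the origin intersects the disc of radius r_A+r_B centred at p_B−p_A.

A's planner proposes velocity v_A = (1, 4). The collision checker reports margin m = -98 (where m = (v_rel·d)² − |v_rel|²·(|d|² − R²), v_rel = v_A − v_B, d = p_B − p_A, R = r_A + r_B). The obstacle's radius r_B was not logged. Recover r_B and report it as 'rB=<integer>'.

m = -98
d = (-1, -11);  v_rel = (7, 7),  |v_rel|² = 98
v_rel×d = (7)·(-11) − (7)·(-1) = -70
since m = R²·98 − (-70)²:  R² = (4900 + -98) / 98 = 49
R = √49 = 7  ⇒  r_B = 7 − 6 = 1

rB=1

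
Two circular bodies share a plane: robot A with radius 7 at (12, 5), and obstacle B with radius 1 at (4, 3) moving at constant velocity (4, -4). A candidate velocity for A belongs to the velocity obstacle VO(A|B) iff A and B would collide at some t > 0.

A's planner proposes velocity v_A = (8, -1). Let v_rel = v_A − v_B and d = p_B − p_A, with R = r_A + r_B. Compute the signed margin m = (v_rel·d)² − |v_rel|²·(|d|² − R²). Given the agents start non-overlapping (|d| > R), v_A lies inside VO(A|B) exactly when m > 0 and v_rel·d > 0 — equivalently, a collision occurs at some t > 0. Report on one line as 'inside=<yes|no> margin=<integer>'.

d = (-8, -2),  |d|² = 68;  R = 7+1 = 8,  c = 68−8² = 4
v_rel = (4, 3),  |v_rel|² = 25;  v_rel·d = (4)·(-8) + (3)·(-2) = -38
25·t² + 76·t + 4 = 0  ⇒  m = (-38)² − 25·4 = 1344
m = 1344 > 0,  v_rel·d = -38 < 0  ⇒  outside

inside=no margin=1344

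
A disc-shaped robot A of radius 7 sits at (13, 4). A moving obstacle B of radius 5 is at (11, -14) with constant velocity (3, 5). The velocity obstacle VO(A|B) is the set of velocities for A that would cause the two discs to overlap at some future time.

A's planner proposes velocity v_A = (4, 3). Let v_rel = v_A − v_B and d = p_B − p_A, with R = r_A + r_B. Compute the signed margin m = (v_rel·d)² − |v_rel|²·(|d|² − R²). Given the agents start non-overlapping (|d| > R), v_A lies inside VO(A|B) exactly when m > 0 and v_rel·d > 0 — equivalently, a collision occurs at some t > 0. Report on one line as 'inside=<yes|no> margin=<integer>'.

d = (-2, -18),  |d|² = 328;  R = 7+5 = 12,  c = 328−12² = 184
v_rel = (1, -2),  |v_rel|² = 5;  v_rel·d = (1)·(-2) + (-2)·(-18) = 34
5·t² − 68·t + 184 = 0  ⇒  m = 34² − 5·184 = 236
m = 236 > 0,  v_rel·d = 34 > 0  ⇒  inside

inside=yes margin=236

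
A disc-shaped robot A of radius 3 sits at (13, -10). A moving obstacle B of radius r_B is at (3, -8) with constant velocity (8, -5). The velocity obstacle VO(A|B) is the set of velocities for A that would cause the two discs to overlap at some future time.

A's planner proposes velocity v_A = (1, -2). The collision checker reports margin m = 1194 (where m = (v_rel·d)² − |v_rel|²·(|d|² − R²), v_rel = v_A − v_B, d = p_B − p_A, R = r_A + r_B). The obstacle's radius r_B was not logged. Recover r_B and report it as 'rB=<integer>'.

m = 1194
d = (-10, 2);  v_rel = (-7, 3),  |v_rel|² = 58
v_rel×d = (-7)·(2) − (3)·(-10) = 16
since m = R²·58 − 16²:  R² = (256 + 1194) / 58 = 25
R = √25 = 5  ⇒  r_B = 5 − 3 = 2

rB=2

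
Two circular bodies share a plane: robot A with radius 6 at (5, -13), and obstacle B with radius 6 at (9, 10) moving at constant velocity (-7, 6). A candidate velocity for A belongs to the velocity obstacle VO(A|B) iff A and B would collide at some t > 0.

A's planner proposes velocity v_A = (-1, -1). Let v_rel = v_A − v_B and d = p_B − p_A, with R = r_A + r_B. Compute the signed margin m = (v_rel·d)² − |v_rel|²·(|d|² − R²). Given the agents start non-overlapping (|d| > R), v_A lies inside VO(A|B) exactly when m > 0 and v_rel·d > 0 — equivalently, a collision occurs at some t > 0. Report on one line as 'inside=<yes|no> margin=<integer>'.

d = (4, 23),  |d|² = 545;  R = 6+6 = 12,  c = 545−12² = 401
v_rel = (6, -7),  |v_rel|² = 85;  v_rel·d = (6)·(4) + (-7)·(23) = -137
85·t² + 274·t + 401 = 0  ⇒  m = (-137)² − 85·401 = -15316
m = -15316 < 0,  v_rel·d = -137 < 0  ⇒  outside

inside=no margin=-15316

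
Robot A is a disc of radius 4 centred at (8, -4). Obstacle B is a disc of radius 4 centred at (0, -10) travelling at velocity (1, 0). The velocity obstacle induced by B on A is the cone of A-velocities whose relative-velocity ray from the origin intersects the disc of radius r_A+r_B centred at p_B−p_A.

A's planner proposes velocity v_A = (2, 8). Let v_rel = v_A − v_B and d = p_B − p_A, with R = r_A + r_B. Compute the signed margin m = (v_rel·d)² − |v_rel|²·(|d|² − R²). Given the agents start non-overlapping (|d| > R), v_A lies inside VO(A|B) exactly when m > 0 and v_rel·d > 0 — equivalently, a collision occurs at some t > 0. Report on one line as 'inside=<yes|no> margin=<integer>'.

d = (-8, -6),  |d|² = 100;  R = 4+4 = 8,  c = 100−8² = 36
v_rel = (1, 8),  |v_rel|² = 65;  v_rel·d = (1)·(-8) + (8)·(-6) = -56
65·t² + 112·t + 36 = 0  ⇒  m = (-56)² − 65·36 = 796
m = 796 > 0,  v_rel·d = -56 < 0  ⇒  outside

inside=no margin=796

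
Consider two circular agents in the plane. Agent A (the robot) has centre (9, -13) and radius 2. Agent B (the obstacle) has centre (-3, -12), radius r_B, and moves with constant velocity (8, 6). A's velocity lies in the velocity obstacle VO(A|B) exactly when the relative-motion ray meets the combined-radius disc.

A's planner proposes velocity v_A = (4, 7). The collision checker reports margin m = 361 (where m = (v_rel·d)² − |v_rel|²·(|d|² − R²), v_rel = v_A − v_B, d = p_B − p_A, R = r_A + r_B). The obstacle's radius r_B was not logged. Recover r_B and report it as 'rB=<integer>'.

m = 361
d = (-12, 1);  v_rel = (-4, 1),  |v_rel|² = 17
v_rel×d = (-4)·(1) − (1)·(-12) = 8
since m = R²·17 − 8²:  R² = (64 + 361) / 17 = 25
R = √25 = 5  ⇒  r_B = 5 − 2 = 3

rB=3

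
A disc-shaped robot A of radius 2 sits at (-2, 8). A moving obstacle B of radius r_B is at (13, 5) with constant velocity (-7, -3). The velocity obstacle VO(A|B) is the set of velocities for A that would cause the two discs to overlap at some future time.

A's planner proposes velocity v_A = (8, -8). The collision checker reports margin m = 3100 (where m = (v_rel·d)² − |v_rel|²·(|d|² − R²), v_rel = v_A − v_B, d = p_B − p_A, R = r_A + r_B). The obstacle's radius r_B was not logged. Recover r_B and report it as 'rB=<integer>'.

m = 3100
d = (15, -3);  v_rel = (15, -5),  |v_rel|² = 250
v_rel×d = (15)·(-3) − (-5)·(15) = 30
since m = R²·250 − 30²:  R² = (900 + 3100) / 250 = 16
R = √16 = 4  ⇒  r_B = 4 − 2 = 2

rB=2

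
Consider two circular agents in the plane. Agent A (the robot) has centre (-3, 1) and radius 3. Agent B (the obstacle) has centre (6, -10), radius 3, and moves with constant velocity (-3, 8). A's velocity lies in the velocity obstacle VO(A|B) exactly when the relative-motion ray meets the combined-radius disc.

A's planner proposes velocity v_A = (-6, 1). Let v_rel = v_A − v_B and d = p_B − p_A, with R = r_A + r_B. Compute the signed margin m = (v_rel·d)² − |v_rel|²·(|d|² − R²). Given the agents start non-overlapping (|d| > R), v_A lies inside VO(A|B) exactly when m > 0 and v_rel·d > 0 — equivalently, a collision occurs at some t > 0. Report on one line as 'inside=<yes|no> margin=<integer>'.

d = (9, -11),  |d|² = 202;  R = 3+3 = 6,  c = 202−6² = 166
v_rel = (-3, -7),  |v_rel|² = 58;  v_rel·d = (-3)·(9) + (-7)·(-11) = 50
58·t² − 100·t + 166 = 0  ⇒  m = 50² − 58·166 = -7128
m = -7128 < 0,  v_rel·d = 50 > 0  ⇒  outside

inside=no margin=-7128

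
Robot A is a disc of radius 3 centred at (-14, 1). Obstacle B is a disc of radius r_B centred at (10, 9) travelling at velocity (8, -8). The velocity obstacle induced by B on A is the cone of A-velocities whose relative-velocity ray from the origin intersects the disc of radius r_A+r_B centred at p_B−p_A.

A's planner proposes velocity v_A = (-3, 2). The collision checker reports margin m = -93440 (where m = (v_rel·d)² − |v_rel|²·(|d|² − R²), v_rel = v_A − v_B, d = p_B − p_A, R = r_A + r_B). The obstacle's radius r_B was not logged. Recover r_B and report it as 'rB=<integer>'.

m = -93440
d = (24, 8);  v_rel = (-11, 10),  |v_rel|² = 221
v_rel×d = (-11)·(8) − (10)·(24) = -328
since m = R²·221 − (-328)²:  R² = (107584 + -93440) / 221 = 64
R = √64 = 8  ⇒  r_B = 8 − 3 = 5

rB=5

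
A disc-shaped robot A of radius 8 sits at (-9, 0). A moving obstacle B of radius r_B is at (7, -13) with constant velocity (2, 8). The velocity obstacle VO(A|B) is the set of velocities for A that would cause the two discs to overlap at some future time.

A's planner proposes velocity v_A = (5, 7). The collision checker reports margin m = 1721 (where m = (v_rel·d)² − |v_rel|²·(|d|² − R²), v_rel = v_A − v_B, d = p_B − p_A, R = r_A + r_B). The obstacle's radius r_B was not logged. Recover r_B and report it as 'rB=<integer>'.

m = 1721
d = (16, -13);  v_rel = (3, -1),  |v_rel|² = 10
v_rel×d = (3)·(-13) − (-1)·(16) = -23
since m = R²·10 − (-23)²:  R² = (529 + 1721) / 10 = 225
R = √225 = 15  ⇒  r_B = 15 − 8 = 7

rB=7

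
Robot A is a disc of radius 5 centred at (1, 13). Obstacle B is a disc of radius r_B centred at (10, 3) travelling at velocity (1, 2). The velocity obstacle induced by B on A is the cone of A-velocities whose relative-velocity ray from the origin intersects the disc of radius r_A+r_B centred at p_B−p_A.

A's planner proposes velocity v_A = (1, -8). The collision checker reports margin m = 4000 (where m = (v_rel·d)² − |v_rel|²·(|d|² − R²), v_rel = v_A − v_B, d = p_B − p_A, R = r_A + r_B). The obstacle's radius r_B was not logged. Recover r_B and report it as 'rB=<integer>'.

m = 4000
d = (9, -10);  v_rel = (0, -10),  |v_rel|² = 100
v_rel×d = (0)·(-10) − (-10)·(9) = 90
since m = R²·100 − 90²:  R² = (8100 + 4000) / 100 = 121
R = √121 = 11  ⇒  r_B = 11 − 5 = 6

rB=6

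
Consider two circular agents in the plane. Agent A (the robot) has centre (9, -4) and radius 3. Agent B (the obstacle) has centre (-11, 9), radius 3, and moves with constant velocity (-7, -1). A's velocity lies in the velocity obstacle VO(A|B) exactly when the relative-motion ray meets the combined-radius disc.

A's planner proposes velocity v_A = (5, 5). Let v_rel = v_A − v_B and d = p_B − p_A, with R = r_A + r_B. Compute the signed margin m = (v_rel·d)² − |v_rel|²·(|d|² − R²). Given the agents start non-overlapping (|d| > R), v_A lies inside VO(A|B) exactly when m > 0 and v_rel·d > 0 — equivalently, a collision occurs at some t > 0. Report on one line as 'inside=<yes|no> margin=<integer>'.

d = (-20, 13),  |d|² = 569;  R = 3+3 = 6,  c = 569−6² = 533
v_rel = (12, 6),  |v_rel|² = 180;  v_rel·d = (12)·(-20) + (6)·(13) = -162
180·t² + 324·t + 533 = 0  ⇒  m = (-162)² − 180·533 = -69696
m = -69696 < 0,  v_rel·d = -162 < 0  ⇒  outside

inside=no margin=-69696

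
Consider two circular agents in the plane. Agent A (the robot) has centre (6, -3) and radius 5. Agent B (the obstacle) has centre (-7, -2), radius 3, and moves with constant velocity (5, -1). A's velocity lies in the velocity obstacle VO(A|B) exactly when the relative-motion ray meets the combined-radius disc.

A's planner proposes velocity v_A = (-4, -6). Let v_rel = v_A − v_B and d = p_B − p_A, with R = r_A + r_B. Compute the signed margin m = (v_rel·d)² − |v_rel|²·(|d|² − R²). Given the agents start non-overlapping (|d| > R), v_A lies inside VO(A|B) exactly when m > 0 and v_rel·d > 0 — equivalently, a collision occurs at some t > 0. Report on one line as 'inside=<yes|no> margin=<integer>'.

d = (-13, 1),  |d|² = 170;  R = 5+3 = 8,  c = 170−8² = 106
v_rel = (-9, -5),  |v_rel|² = 106;  v_rel·d = (-9)·(-13) + (-5)·(1) = 112
106·t² − 224·t + 106 = 0  ⇒  m = 112² − 106·106 = 1308
m = 1308 > 0,  v_rel·d = 112 > 0  ⇒  inside

inside=yes margin=1308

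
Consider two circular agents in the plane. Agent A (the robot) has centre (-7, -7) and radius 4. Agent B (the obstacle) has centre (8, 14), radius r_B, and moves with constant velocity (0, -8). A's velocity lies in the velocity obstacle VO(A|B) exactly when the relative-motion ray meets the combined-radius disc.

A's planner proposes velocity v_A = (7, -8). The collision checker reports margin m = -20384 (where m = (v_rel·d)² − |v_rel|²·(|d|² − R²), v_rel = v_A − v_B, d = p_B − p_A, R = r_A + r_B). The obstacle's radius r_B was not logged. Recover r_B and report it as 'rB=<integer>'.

m = -20384
d = (15, 21);  v_rel = (7, 0),  |v_rel|² = 49
v_rel×d = (7)·(21) − (0)·(15) = 147
since m = R²·49 − 147²:  R² = (21609 + -20384) / 49 = 25
R = √25 = 5  ⇒  r_B = 5 − 4 = 1

rB=1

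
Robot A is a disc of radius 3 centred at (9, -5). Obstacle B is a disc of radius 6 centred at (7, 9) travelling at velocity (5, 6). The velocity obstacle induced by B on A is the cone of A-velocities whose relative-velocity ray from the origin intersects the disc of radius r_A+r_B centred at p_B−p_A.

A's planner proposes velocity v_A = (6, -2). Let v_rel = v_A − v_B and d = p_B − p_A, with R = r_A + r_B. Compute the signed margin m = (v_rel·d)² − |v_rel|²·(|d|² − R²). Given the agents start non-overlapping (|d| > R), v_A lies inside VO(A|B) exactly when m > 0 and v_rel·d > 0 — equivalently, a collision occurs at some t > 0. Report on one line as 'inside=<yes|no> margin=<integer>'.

d = (-2, 14),  |d|² = 200;  R = 3+6 = 9,  c = 200−9² = 119
v_rel = (1, -8),  |v_rel|² = 65;  v_rel·d = (1)·(-2) + (-8)·(14) = -114
65·t² + 228·t + 119 = 0  ⇒  m = (-114)² − 65·119 = 5261
m = 5261 > 0,  v_rel·d = -114 < 0  ⇒  outside

inside=no margin=5261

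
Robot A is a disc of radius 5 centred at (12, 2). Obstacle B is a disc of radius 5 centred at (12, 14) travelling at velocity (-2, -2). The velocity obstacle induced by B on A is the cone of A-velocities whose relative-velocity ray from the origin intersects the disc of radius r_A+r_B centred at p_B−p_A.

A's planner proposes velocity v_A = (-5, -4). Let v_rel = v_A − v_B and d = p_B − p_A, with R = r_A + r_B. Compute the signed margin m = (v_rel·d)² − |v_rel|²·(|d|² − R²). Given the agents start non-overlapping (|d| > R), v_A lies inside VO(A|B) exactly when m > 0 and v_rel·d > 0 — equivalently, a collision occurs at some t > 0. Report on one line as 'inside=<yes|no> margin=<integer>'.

d = (0, 12),  |d|² = 144;  R = 5+5 = 10,  c = 144−10² = 44
v_rel = (-3, -2),  |v_rel|² = 13;  v_rel·d = (-3)·(0) + (-2)·(12) = -24
13·t² + 48·t + 44 = 0  ⇒  m = (-24)² − 13·44 = 4
m = 4 > 0,  v_rel·d = -24 < 0  ⇒  outside

inside=no margin=4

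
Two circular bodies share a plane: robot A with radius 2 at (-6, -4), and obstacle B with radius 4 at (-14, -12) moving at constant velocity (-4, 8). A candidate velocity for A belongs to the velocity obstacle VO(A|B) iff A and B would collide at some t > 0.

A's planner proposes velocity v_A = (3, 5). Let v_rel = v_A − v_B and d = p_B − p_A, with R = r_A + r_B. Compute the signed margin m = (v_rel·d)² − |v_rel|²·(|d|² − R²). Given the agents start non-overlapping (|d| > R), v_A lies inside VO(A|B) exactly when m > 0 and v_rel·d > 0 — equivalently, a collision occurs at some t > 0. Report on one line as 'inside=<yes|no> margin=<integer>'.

d = (-8, -8),  |d|² = 128;  R = 2+4 = 6,  c = 128−6² = 92
v_rel = (7, -3),  |v_rel|² = 58;  v_rel·d = (7)·(-8) + (-3)·(-8) = -32
58·t² + 64·t + 92 = 0  ⇒  m = (-32)² − 58·92 = -4312
m = -4312 < 0,  v_rel·d = -32 < 0  ⇒  outside

inside=no margin=-4312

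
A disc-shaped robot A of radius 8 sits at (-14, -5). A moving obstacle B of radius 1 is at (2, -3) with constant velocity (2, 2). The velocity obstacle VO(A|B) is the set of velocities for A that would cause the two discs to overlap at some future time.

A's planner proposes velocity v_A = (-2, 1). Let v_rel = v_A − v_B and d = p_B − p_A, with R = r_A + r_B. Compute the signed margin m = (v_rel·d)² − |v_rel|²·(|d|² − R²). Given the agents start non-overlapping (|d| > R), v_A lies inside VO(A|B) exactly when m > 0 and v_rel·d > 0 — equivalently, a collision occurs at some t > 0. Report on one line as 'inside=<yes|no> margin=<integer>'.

d = (16, 2),  |d|² = 260;  R = 8+1 = 9,  c = 260−9² = 179
v_rel = (-4, -1),  |v_rel|² = 17;  v_rel·d = (-4)·(16) + (-1)·(2) = -66
17·t² + 132·t + 179 = 0  ⇒  m = (-66)² − 17·179 = 1313
m = 1313 > 0,  v_rel·d = -66 < 0  ⇒  outside

inside=no margin=1313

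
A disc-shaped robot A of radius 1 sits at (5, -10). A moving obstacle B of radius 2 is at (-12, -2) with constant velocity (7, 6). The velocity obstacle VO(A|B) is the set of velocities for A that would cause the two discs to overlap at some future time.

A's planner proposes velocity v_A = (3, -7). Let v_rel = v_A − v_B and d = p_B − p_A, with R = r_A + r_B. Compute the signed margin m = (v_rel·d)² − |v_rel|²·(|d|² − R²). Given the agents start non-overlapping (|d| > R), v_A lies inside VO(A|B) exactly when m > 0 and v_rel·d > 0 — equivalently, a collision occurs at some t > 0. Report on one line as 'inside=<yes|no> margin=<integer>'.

d = (-17, 8),  |d|² = 353;  R = 1+2 = 3,  c = 353−3² = 344
v_rel = (-4, -13),  |v_rel|² = 185;  v_rel·d = (-4)·(-17) + (-13)·(8) = -36
185·t² + 72·t + 344 = 0  ⇒  m = (-36)² − 185·344 = -62344
m = -62344 < 0,  v_rel·d = -36 < 0  ⇒  outside

inside=no margin=-62344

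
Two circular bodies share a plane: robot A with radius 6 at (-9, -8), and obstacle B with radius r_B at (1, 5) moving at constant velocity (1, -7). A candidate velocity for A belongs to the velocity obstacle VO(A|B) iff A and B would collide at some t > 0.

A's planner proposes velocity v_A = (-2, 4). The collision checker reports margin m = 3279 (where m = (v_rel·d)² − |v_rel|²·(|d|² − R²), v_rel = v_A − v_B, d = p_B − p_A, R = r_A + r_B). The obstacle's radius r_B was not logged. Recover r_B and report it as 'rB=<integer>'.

m = 3279
d = (10, 13);  v_rel = (-3, 11),  |v_rel|² = 130
v_rel×d = (-3)·(13) − (11)·(10) = -149
since m = R²·130 − (-149)²:  R² = (22201 + 3279) / 130 = 196
R = √196 = 14  ⇒  r_B = 14 − 6 = 8

rB=8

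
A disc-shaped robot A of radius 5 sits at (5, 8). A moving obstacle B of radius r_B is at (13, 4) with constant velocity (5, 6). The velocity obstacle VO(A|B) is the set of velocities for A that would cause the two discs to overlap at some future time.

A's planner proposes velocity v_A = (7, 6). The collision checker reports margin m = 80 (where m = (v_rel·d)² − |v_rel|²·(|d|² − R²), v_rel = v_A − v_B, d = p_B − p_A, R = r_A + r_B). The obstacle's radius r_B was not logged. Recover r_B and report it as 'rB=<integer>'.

m = 80
d = (8, -4);  v_rel = (2, 0),  |v_rel|² = 4
v_rel×d = (2)·(-4) − (0)·(8) = -8
since m = R²·4 − (-8)²:  R² = (64 + 80) / 4 = 36
R = √36 = 6  ⇒  r_B = 6 − 5 = 1

rB=1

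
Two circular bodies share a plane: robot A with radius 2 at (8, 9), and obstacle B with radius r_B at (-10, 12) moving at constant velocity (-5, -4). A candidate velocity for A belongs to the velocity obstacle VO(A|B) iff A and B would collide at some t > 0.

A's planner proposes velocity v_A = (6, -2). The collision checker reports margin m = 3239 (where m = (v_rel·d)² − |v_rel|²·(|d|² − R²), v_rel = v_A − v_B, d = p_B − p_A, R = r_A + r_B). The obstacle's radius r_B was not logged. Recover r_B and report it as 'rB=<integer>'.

m = 3239
d = (-18, 3);  v_rel = (11, 2),  |v_rel|² = 125
v_rel×d = (11)·(3) − (2)·(-18) = 69
since m = R²·125 − 69²:  R² = (4761 + 3239) / 125 = 64
R = √64 = 8  ⇒  r_B = 8 − 2 = 6

rB=6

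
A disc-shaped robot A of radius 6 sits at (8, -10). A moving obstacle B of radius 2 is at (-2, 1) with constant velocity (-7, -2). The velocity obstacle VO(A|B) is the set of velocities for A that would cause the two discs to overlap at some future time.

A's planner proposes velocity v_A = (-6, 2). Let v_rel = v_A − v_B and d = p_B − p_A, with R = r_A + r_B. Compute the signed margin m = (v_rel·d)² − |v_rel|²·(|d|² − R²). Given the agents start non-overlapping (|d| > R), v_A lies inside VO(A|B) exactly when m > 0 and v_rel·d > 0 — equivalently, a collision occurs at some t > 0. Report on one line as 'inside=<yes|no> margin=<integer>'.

d = (-10, 11),  |d|² = 221;  R = 6+2 = 8,  c = 221−8² = 157
v_rel = (1, 4),  |v_rel|² = 17;  v_rel·d = (1)·(-10) + (4)·(11) = 34
17·t² − 68·t + 157 = 0  ⇒  m = 34² − 17·157 = -1513
m = -1513 < 0,  v_rel·d = 34 > 0  ⇒  outside

inside=no margin=-1513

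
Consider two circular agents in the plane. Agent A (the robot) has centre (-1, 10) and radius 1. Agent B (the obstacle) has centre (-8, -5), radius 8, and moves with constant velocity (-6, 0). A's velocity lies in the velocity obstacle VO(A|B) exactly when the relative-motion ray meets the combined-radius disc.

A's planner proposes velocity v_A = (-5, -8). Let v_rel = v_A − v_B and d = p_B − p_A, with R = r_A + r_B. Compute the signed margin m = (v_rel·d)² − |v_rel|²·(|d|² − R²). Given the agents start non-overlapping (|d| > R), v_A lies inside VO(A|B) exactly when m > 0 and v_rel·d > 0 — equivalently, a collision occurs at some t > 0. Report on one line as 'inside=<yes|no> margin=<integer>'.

d = (-7, -15),  |d|² = 274;  R = 1+8 = 9,  c = 274−9² = 193
v_rel = (1, -8),  |v_rel|² = 65;  v_rel·d = (1)·(-7) + (-8)·(-15) = 113
65·t² − 226·t + 193 = 0  ⇒  m = 113² − 65·193 = 224
m = 224 > 0,  v_rel·d = 113 > 0  ⇒  inside

inside=yes margin=224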